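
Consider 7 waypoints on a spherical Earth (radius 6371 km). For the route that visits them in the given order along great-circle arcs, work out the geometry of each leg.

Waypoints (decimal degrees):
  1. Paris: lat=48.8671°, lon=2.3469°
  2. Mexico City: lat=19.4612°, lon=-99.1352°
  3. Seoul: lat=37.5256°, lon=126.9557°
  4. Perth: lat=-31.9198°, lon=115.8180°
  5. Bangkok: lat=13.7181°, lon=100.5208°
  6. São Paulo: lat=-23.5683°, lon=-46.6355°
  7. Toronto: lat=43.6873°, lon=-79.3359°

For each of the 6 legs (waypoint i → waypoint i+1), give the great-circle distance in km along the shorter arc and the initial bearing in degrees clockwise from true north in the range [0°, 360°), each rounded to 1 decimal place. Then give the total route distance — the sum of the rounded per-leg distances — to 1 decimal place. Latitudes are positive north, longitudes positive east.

Leg 1: dist=9193.2 km, bearing=291.3°
Leg 2: dist=12053.6 km, bearing=323.0°
Leg 3: dist=7808.0 km, bearing=190.0°
Leg 4: dist=5330.1 km, bearing=339.8°
Leg 5: dist=16395.7 km, bearing=247.5°
Leg 6: dist=8189.1 km, bearing=336.0°
Total: 58969.7 km

Leg 1: φ1=0.8528918, φ2=0.3396620, Δφ=-0.5132298, Δλ=-1.7711968 rad; a=sin²(Δφ/2)+cosφ1·cosφ2·sin²(Δλ/2)=0.4362627318; c=2·atan2(√a, √(1-a))=1.442974003; dist=6371·c=9193.187 ≈ 9193.2 km; running total=9193.2 km
Leg 1 bearing: y=sinΔλ·cosφ2=-0.92399767, x=cosφ1·sinφ2-sinφ1·cosφ2·cosΔλ=0.36052539; θ=atan2(y, x)=-68.6853° <0 so +360° → 291.3147° ≈ 291.3°
Leg 2: φ1=0.3396620, φ2=0.6549453, Δφ=0.3152833, Δλ=3.9460306 rad; a=sin²(Δφ/2)+cosφ1·cosφ2·sin²(Δλ/2)=0.6578263827; c=2·atan2(√a, √(1-a))=1.891940838; dist=6371·c=12053.555 ≈ 12053.6 km; running total=21246.8 km
Leg 2 bearing: y=sinΔλ·cosφ2=-0.57136824, x=cosφ1·sinφ2-sinφ1·cosφ2·cosΔλ=0.75756298; θ=atan2(y, x)=-37.0243° <0 so +360° → 322.9757° ≈ 323.0°
Leg 3: φ1=0.6549453, φ2=-0.5571056, Δφ=-1.2120509, Δλ=-0.1943895 rad; a=sin²(Δφ/2)+cosφ1·cosφ2·sin²(Δλ/2)=0.3307892994; c=2·atan2(√a, √(1-a))=1.225557522; dist=6371·c=7808.027 ≈ 7808.0 km; running total=29054.8 km
Leg 3 bearing: y=sinΔλ·cosφ2=-0.16395854, x=cosφ1·sinφ2-sinφ1·cosφ2·cosΔλ=-0.92660054; θ=atan2(y, x)=-169.9656° <0 so +360° → 190.0344° ≈ 190.0°
Leg 4: φ1=-0.5571056, φ2=0.2394260, Δφ=0.7965316, Δλ=-0.2669865 rad; a=sin²(Δφ/2)+cosφ1·cosφ2·sin²(Δλ/2)=0.1650119579; c=2·atan2(√a, √(1-a))=0.836619755; dist=6371·c=5330.104 ≈ 5330.1 km; running total=34384.9 km
Leg 4 bearing: y=sinΔλ·cosφ2=-0.25630008, x=cosφ1·sinφ2-sinφ1·cosφ2·cosΔλ=0.69673691; θ=atan2(y, x)=-20.1964° <0 so +360° → 339.8036° ≈ 339.8°
Leg 5: φ1=0.2394260, φ2=-0.4113444, Δφ=-0.6507704, Δλ=-2.5683620 rad; a=sin²(Δφ/2)+cosφ1·cosφ2·sin²(Δλ/2)=0.9214623722; c=2·atan2(√a, √(1-a))=2.573492632; dist=6371·c=16395.722 ≈ 16395.7 km; running total=50780.6 km
Leg 5 bearing: y=sinΔλ·cosφ2=-0.49710861, x=cosφ1·sinφ2-sinφ1·cosφ2·cosΔλ=-0.20581765; θ=atan2(y, x)=-112.4910° <0 so +360° → 247.5090° ≈ 247.5°
Leg 6: φ1=-0.4113444, φ2=0.7624872, Δφ=1.1738317, Δλ=-0.5707296 rad; a=sin²(Δφ/2)+cosφ1·cosφ2·sin²(Δλ/2)=0.3592142063; c=2·atan2(√a, √(1-a))=1.285364756; dist=6371·c=8189.059 ≈ 8189.1 km; running total=58969.7 km
Leg 6 bearing: y=sinΔλ·cosφ2=-0.39066297, x=cosφ1·sinφ2-sinφ1·cosφ2·cosΔλ=0.87641308; θ=atan2(y, x)=-24.0250° <0 so +360° → 335.9750° ≈ 336.0°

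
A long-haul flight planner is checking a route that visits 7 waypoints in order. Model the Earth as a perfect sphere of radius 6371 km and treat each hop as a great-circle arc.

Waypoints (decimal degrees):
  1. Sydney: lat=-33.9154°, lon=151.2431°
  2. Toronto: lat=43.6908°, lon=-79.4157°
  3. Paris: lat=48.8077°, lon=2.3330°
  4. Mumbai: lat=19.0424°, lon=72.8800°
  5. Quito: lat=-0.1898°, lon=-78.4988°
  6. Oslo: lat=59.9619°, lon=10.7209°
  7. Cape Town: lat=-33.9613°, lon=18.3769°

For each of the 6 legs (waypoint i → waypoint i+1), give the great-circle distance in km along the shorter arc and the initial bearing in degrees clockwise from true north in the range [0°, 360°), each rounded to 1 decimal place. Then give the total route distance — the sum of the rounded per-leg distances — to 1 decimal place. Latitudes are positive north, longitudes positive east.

Leg 1: φ1=-0.5919354, φ2=0.7625483, Δφ=1.3544837, Δλ=-4.0257555 rad; a=sin²(Δφ/2)+cosφ1·cosφ2·sin²(Δλ/2)=0.8829114762; c=2·atan2(√a, √(1-a))=2.443116445; dist=6371·c=15565.095 ≈ 15565.1 km; running total=15565.1 km
Leg 1 bearing: y=sinΔλ·cosφ2=0.55921742, x=cosφ1·sinφ2-sinφ1·cosφ2·cosΔλ=0.31747612; θ=atan2(y, x)=60.4158° ≈ 60.4°
Leg 2: φ1=0.7625483, φ2=0.8518551, Δφ=0.0893068, Δλ=1.4267840 rad; a=sin²(Δφ/2)+cosφ1·cosφ2·sin²(Δλ/2)=0.2059262779; c=2·atan2(√a, √(1-a))=0.942030029; dist=6371·c=6001.673 ≈ 6001.7 km; running total=21566.8 km
Leg 2 bearing: y=sinΔλ·cosφ2=0.65177072, x=cosφ1·sinφ2-sinφ1·cosφ2·cosΔλ=0.47882932; θ=atan2(y, x)=53.6968° ≈ 53.7°
Leg 3: φ1=0.8518551, φ2=0.3323526, Δφ=-0.5195025, Δλ=1.2312774 rad; a=sin²(Δφ/2)+cosφ1·cosφ2·sin²(Δλ/2)=0.2735764157; c=2·atan2(√a, √(1-a))=1.100840200; dist=6371·c=7013.453 ≈ 7013.5 km; running total=28580.3 km
Leg 3 bearing: y=sinΔλ·cosφ2=0.89131623, x=cosφ1·sinφ2-sinφ1·cosφ2·cosΔλ=-0.02201873; θ=atan2(y, x)=91.4151° ≈ 91.4°
Leg 4: φ1=0.3323526, φ2=-0.0033126, Δφ=-0.3356652, Δλ=-2.6420585 rad; a=sin²(Δφ/2)+cosφ1·cosφ2·sin²(Δλ/2)=0.9154231108; c=2·atan2(√a, √(1-a))=2.551422898; dist=6371·c=16255.115 ≈ 16255.1 km; running total=44835.4 km
Leg 4 bearing: y=sinΔλ·cosφ2=-0.47901406, x=cosφ1·sinφ2-sinφ1·cosφ2·cosΔλ=0.28326681; θ=atan2(y, x)=-59.4019° <0 so +360° → 300.5981° ≈ 300.6°
Leg 5: φ1=-0.0033126, φ2=1.0465326, Δφ=1.0498452, Δλ=1.5571775 rad; a=sin²(Δφ/2)+cosφ1·cosφ2·sin²(Δλ/2)=0.4980253617; c=2·atan2(√a, √(1-a))=1.566847040; dist=6371·c=9982.382 ≈ 9982.4 km; running total=54817.8 km
Leg 5 bearing: y=sinΔλ·cosφ2=0.50052935, x=cosφ1·sinφ2-sinφ1·cosφ2·cosΔλ=0.86571056; θ=atan2(y, x)=30.0353° ≈ 30.0°
Leg 6: φ1=1.0465326, φ2=-0.5927365, Δφ=-1.6392691, Δλ=0.1336224 rad; a=sin²(Δφ/2)+cosφ1·cosφ2·sin²(Δλ/2)=0.5360601531; c=2·atan2(√a, √(1-a))=1.642979300; dist=6371·c=10467.421 ≈ 10467.4 km; running total=65285.2 km
Leg 6 bearing: y=sinΔλ·cosφ2=0.11049893, x=cosφ1·sinφ2-sinφ1·cosφ2·cosΔλ=-0.99125610; θ=atan2(y, x)=173.6393° ≈ 173.6°

Leg 1: dist=15565.1 km, bearing=60.4°
Leg 2: dist=6001.7 km, bearing=53.7°
Leg 3: dist=7013.5 km, bearing=91.4°
Leg 4: dist=16255.1 km, bearing=300.6°
Leg 5: dist=9982.4 km, bearing=30.0°
Leg 6: dist=10467.4 km, bearing=173.6°
Total: 65285.2 km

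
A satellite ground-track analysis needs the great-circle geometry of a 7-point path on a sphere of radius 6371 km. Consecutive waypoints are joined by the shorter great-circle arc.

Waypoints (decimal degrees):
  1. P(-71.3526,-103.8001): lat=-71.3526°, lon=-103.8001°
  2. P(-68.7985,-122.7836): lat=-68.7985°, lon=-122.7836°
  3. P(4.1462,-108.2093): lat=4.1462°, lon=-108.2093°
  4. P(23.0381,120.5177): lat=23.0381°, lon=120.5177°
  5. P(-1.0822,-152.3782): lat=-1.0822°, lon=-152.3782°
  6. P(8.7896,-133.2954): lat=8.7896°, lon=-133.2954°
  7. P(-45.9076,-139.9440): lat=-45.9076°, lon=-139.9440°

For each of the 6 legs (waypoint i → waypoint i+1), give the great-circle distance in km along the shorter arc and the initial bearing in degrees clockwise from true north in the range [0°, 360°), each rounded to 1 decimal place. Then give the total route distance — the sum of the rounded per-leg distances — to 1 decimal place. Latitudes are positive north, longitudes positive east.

Leg 1: dist=769.4 km, bearing=282.4°
Leg 2: dist=8188.3 km, bearing=15.2°
Leg 3: dist=13927.2 km, bearing=302.1°
Leg 4: dist=9758.4 km, bearing=92.1°
Leg 5: dist=2382.4 km, bearing=62.2°
Leg 6: dist=6118.1 km, bearing=185.6°
Total: 41143.8 km

Leg 1: φ1=-1.2453378, φ2=-1.2007603, Δφ=0.0445775, Δλ=-0.3313246 rad; a=sin²(Δφ/2)+cosφ1·cosφ2·sin²(Δλ/2)=0.0036412617; c=2·atan2(√a, √(1-a))=0.120759097; dist=6371·c=769.356 ≈ 769.4 km; running total=769.4 km
Leg 1 bearing: y=sinΔλ·cosφ2=-0.11764291, x=cosφ1·sinφ2-sinφ1·cosφ2·cosΔλ=0.02592599; θ=atan2(y, x)=-77.5719° <0 so +360° → 282.4281° ≈ 282.4°
Leg 2: φ1=-1.2007603, φ2=0.0723648, Δφ=1.2731252, Δλ=0.2543695 rad; a=sin²(Δφ/2)+cosφ1·cosφ2·sin²(Δλ/2)=0.3591560359; c=2·atan2(√a, √(1-a))=1.285243507; dist=6371·c=8188.286 ≈ 8188.3 km; running total=8957.7 km
Leg 2 bearing: y=sinΔλ·cosφ2=0.25097669, x=cosφ1·sinφ2-sinφ1·cosφ2·cosΔλ=0.92610076; θ=atan2(y, x)=15.1632° ≈ 15.2°
Leg 3: φ1=0.0723648, φ2=0.4020907, Δφ=0.3297259, Δλ=3.9920392 rad; a=sin²(Δφ/2)+cosφ1·cosφ2·sin²(Δλ/2)=0.7885768771; c=2·atan2(√a, √(1-a))=2.186035375; dist=6371·c=13927.231 ≈ 13927.2 km; running total=22884.9 km
Leg 3 bearing: y=sinΔλ·cosφ2=-0.69163307, x=cosφ1·sinφ2-sinφ1·cosφ2·cosΔλ=0.43420876; θ=atan2(y, x)=-57.8793° <0 so +360° → 302.1207° ≈ 302.1°
Leg 4: φ1=0.4020907, φ2=-0.0188880, Δφ=-0.4209787, Δλ=-4.7629320 rad; a=sin²(Δφ/2)+cosφ1·cosφ2·sin²(Δλ/2)=0.4804537002; c=2·atan2(√a, √(1-a))=1.531693763; dist=6371·c=9758.421 ≈ 9758.4 km; running total=32643.3 km
Leg 4 bearing: y=sinΔλ·cosφ2=0.99854483, x=cosφ1·sinφ2-sinφ1·cosφ2·cosΔλ=-0.03714821; θ=atan2(y, x)=92.1306° ≈ 92.1°
Leg 5: φ1=-0.0188880, φ2=0.1534075, Δφ=0.1722954, Δλ=0.3330577 rad; a=sin²(Δφ/2)+cosφ1·cosφ2·sin²(Δλ/2)=0.0345520134; c=2·atan2(√a, √(1-a))=0.373938289; dist=6371·c=2382.361 ≈ 2382.4 km; running total=35025.7 km
Leg 5 bearing: y=sinΔλ·cosφ2=0.32309474, x=cosφ1·sinφ2-sinφ1·cosφ2·cosΔλ=0.17041853; θ=atan2(y, x)=62.1903° ≈ 62.2°
Leg 6: φ1=0.1534075, φ2=-0.8012388, Δφ=-0.9546462, Δλ=-0.1160400 rad; a=sin²(Δφ/2)+cosφ1·cosφ2·sin²(Δλ/2)=0.2133634848; c=2·atan2(√a, √(1-a))=0.960301431; dist=6371·c=6118.080 ≈ 6118.1 km; running total=41143.8 km
Leg 6 bearing: y=sinΔλ·cosφ2=-0.08056156, x=cosφ1·sinφ2-sinφ1·cosφ2·cosΔλ=-0.81539430; θ=atan2(y, x)=-174.3574° <0 so +360° → 185.6426° ≈ 185.6°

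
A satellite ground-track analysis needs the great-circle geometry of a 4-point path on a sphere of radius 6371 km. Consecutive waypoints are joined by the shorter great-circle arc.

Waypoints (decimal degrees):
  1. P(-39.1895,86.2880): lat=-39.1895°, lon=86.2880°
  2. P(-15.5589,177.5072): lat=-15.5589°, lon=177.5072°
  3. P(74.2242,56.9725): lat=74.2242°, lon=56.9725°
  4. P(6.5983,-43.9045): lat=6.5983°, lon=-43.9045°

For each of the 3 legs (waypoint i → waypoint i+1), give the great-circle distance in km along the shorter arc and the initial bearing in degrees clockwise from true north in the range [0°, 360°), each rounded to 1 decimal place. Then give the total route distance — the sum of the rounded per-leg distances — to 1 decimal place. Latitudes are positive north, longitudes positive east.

Leg 1: dist=9025.0 km, bearing=102.9°
Leg 2: dist=12568.2 km, bearing=345.3°
Leg 3: dist=9627.5 km, bearing=282.2°
Total: 31220.7 km

Leg 1: φ1=-0.6839858, φ2=-0.2715540, Δφ=0.4124318, Δλ=1.5920754 rad; a=sin²(Δφ/2)+cosφ1·cosφ2·sin²(Δλ/2)=0.4231982953; c=2·atan2(√a, √(1-a))=1.416582393; dist=6371·c=9025.046 ≈ 9025.0 km; running total=9025.0 km
Leg 1 bearing: y=sinΔλ·cosφ2=0.96313713, x=cosφ1·sinφ2-sinφ1·cosφ2·cosΔλ=-0.22084579; θ=atan2(y, x)=102.9146° ≈ 102.9°
Leg 2: φ1=-0.2715540, φ2=1.2954567, Δφ=1.5670107, Δλ=-2.1037274 rad; a=sin²(Δφ/2)+cosφ1·cosφ2·sin²(Δλ/2)=0.6955960013; c=2·atan2(√a, √(1-a))=1.972722783; dist=6371·c=12568.217 ≈ 12568.2 km; running total=21593.2 km
Leg 2 bearing: y=sinΔλ·cosφ2=-0.23417079, x=cosφ1·sinφ2-sinφ1·cosφ2·cosΔλ=0.89001846; θ=atan2(y, x)=-14.7409° <0 so +360° → 345.2591° ≈ 345.3°
Leg 3: φ1=1.2954567, φ2=0.1151621, Δφ=-1.1802946, Δλ=-1.7606358 rad; a=sin²(Δφ/2)+cosφ1·cosφ2·sin²(Δλ/2)=0.4701918330; c=2·atan2(√a, √(1-a))=1.511144622; dist=6371·c=9627.502 ≈ 9627.5 km; running total=31220.7 km
Leg 3 bearing: y=sinΔλ·cosφ2=-0.97552972, x=cosφ1·sinφ2-sinφ1·cosφ2·cosΔλ=0.21163096; θ=atan2(y, x)=-77.7599° <0 so +360° → 282.2401° ≈ 282.2°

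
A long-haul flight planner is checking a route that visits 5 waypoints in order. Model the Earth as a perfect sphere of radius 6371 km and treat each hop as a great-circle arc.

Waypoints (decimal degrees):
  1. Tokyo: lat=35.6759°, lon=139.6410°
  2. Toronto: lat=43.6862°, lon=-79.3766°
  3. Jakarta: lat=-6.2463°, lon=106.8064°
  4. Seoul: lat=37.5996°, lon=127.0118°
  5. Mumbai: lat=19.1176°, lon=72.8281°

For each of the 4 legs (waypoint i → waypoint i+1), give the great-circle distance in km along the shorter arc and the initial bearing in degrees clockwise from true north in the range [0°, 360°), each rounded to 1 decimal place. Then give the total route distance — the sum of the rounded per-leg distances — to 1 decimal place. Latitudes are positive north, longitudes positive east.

Leg 1: φ1=0.6226619, φ2=0.7624680, Δφ=0.1398061, Δλ=-3.8225782 rad; a=sin²(Δφ/2)+cosφ1·cosφ2·sin²(Δλ/2)=0.5267892497; c=2·atan2(√a, √(1-a))=1.624400494; dist=6371·c=10349.056 ≈ 10349.1 km; running total=10349.1 km
Leg 1 bearing: y=sinΔλ·cosφ2=0.45525528, x=cosφ1·sinφ2-sinφ1·cosφ2·cosΔλ=0.88874742; θ=atan2(y, x)=27.1235° ≈ 27.1°
Leg 2: φ1=0.7624680, φ2=-0.1090185, Δφ=-0.8714865, Δλ=3.2495064 rad; a=sin²(Δφ/2)+cosφ1·cosφ2·sin²(Δλ/2)=0.8949049693; c=2·atan2(√a, √(1-a))=2.481295389; dist=6371·c=15808.333 ≈ 15808.3 km; running total=26157.4 km
Leg 2 bearing: y=sinΔλ·cosφ2=-0.10706498, x=cosφ1·sinφ2-sinφ1·cosφ2·cosΔλ=0.60393489; θ=atan2(y, x)=-10.0529° <0 so +360° → 349.9471° ≈ 349.9°
Leg 3: φ1=-0.1090185, φ2=0.6562368, Δφ=0.7652553, Δλ=0.3526508 rad; a=sin²(Δφ/2)+cosφ1·cosφ2·sin²(Δλ/2)=0.1636312096; c=2·atan2(√a, √(1-a))=0.832893706; dist=6371·c=5306.366 ≈ 5306.4 km; running total=31463.8 km
Leg 3 bearing: y=sinΔλ·cosφ2=0.27364774, x=cosφ1·sinφ2-sinφ1·cosφ2·cosΔλ=0.68741622; θ=atan2(y, x)=21.7066° ≈ 21.7°
Leg 4: φ1=0.6562368, φ2=0.3336651, Δφ=-0.3225718, Δλ=-0.9456840 rad; a=sin²(Δφ/2)+cosφ1·cosφ2·sin²(Δλ/2)=0.1810518395; c=2·atan2(√a, √(1-a))=0.879032779; dist=6371·c=5600.318 ≈ 5600.3 km; running total=37064.1 km
Leg 4 bearing: y=sinΔλ·cosφ2=-0.76617505, x=cosφ1·sinφ2-sinφ1·cosφ2·cosΔλ=-0.07787221; θ=atan2(y, x)=-95.8035° <0 so +360° → 264.1965° ≈ 264.2°

Leg 1: dist=10349.1 km, bearing=27.1°
Leg 2: dist=15808.3 km, bearing=349.9°
Leg 3: dist=5306.4 km, bearing=21.7°
Leg 4: dist=5600.3 km, bearing=264.2°
Total: 37064.1 km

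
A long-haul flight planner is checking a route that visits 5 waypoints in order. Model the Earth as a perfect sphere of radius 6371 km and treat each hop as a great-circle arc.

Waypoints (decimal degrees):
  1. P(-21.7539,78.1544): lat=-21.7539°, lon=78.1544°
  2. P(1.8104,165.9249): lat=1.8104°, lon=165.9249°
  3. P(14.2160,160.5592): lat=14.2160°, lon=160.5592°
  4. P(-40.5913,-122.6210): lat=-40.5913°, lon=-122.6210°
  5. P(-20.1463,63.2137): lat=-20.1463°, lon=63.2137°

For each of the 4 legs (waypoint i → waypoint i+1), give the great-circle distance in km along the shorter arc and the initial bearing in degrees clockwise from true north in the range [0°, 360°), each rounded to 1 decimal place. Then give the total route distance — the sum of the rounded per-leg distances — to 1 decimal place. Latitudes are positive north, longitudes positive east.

Leg 1: φ1=-0.3796772, φ2=0.0315974, Δφ=0.4112746, Δλ=1.5318842 rad; a=sin²(Δφ/2)+cosφ1·cosφ2·sin²(Δλ/2)=0.4877974539; c=2·atan2(√a, √(1-a))=1.546388811; dist=6371·c=9852.043 ≈ 9852.0 km; running total=9852.0 km
Leg 1 bearing: y=sinΔλ·cosφ2=0.99874424, x=cosφ1·sinφ2-sinφ1·cosφ2·cosΔλ=0.04375312; θ=atan2(y, x)=87.4916° ≈ 87.5°
Leg 2: φ1=0.0315974, φ2=0.2481160, Δφ=0.2165186, Δλ=-0.0936491 rad; a=sin²(Δφ/2)+cosφ1·cosφ2·sin²(Δλ/2)=0.0137971415; c=2·atan2(√a, √(1-a))=0.235466060; dist=6371·c=1500.154 ≈ 1500.2 km; running total=11352.2 km
Leg 2 bearing: y=sinΔλ·cosφ2=-0.09064866, x=cosφ1·sinφ2-sinφ1·cosφ2·cosΔλ=0.21496498; θ=atan2(y, x)=-22.8647° <0 so +360° → 337.1353° ≈ 337.1°
Leg 3: φ1=0.2481160, φ2=-0.7084518, Δφ=-0.9565678, Δλ=-4.9424269 rad; a=sin²(Δφ/2)+cosφ1·cosφ2·sin²(Δλ/2)=0.4959712863; c=2·atan2(√a, √(1-a))=1.562738812; dist=6371·c=9956.209 ≈ 9956.2 km; running total=21308.4 km
Leg 3 bearing: y=sinΔλ·cosφ2=0.73936660, x=cosφ1·sinφ2-sinφ1·cosφ2·cosΔλ=-0.67325486; θ=atan2(y, x)=132.3205° ≈ 132.3°
Leg 4: φ1=-0.7084518, φ2=-0.3516193, Δφ=0.3568326, Δλ=3.2434274 rad; a=sin²(Δφ/2)+cosφ1·cosφ2·sin²(Δλ/2)=0.7425583528; c=2·atan2(√a, √(1-a))=2.077292951; dist=6371·c=13234.433 ≈ 13234.4 km; running total=34542.8 km
Leg 4 bearing: y=sinΔλ·cosφ2=-0.09543894, x=cosφ1·sinφ2-sinφ1·cosφ2·cosΔλ=-0.86922563; θ=atan2(y, x)=-173.7342° <0 so +360° → 186.2658° ≈ 186.3°

Leg 1: dist=9852.0 km, bearing=87.5°
Leg 2: dist=1500.2 km, bearing=337.1°
Leg 3: dist=9956.2 km, bearing=132.3°
Leg 4: dist=13234.4 km, bearing=186.3°
Total: 34542.8 km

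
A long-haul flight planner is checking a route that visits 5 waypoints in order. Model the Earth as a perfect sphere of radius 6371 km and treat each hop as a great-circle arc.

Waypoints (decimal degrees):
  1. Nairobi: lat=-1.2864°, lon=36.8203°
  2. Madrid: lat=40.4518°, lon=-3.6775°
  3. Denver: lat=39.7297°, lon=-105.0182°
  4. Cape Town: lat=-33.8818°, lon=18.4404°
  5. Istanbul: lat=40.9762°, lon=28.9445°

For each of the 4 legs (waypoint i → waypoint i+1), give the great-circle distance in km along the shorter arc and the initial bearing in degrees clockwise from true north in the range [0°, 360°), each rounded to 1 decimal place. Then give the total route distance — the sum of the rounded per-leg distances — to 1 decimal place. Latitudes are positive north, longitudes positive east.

Leg 1: φ1=-0.0224519, φ2=0.7060171, Δφ=0.7284690, Δλ=-0.7068199 rad; a=sin²(Δφ/2)+cosφ1·cosφ2·sin²(Δλ/2)=0.2180300760; c=2·atan2(√a, √(1-a))=0.971647400; dist=6371·c=6190.366 ≈ 6190.4 km; running total=6190.4 km
Leg 1 bearing: y=sinΔλ·cosφ2=-0.49417660, x=cosφ1·sinφ2-sinφ1·cosφ2·cosΔλ=0.66163535; θ=atan2(y, x)=-36.7561° <0 so +360° → 323.2439° ≈ 323.2°
Leg 2: φ1=0.7060171, φ2=0.6934141, Δφ=-0.0126030, Δλ=-1.7687289 rad; a=sin²(Δφ/2)+cosφ1·cosφ2·sin²(Δλ/2)=0.3501917885; c=2·atan2(√a, √(1-a))=1.266505745; dist=6371·c=8068.908 ≈ 8068.9 km; running total=14259.3 km
Leg 2 bearing: y=sinΔλ·cosφ2=-0.75405245, x=cosφ1·sinφ2-sinφ1·cosφ2·cosΔλ=0.58449543; θ=atan2(y, x)=-52.2193° <0 so +360° → 307.7807° ≈ 307.8°
Leg 3: φ1=0.6934141, φ2=-0.5913490, Δφ=-1.2847630, Δλ=2.1547591 rad; a=sin²(Δφ/2)+cosφ1·cosφ2·sin²(Δλ/2)=0.8541676085; c=2·atan2(√a, √(1-a))=2.357933273; dist=6371·c=15022.393 ≈ 15022.4 km; running total=29281.7 km
Leg 3 bearing: y=sinΔλ·cosφ2=0.69261409, x=cosφ1·sinφ2-sinφ1·cosφ2·cosΔλ=-0.13618717; θ=atan2(y, x)=101.1240° ≈ 101.1°
Leg 4: φ1=-0.5913490, φ2=0.7151696, Δφ=1.3065186, Δλ=0.1833311 rad; a=sin²(Δφ/2)+cosφ1·cosφ2·sin²(Δλ/2)=0.3746457326; c=2·atan2(√a, √(1-a))=1.317384231; dist=6371·c=8393.055 ≈ 8393.1 km; running total=37674.8 km
Leg 4 bearing: y=sinΔλ·cosφ2=0.13763767, x=cosφ1·sinφ2-sinφ1·cosφ2·cosΔλ=0.95822811; θ=atan2(y, x)=8.1739° ≈ 8.2°

Leg 1: dist=6190.4 km, bearing=323.2°
Leg 2: dist=8068.9 km, bearing=307.8°
Leg 3: dist=15022.4 km, bearing=101.1°
Leg 4: dist=8393.1 km, bearing=8.2°
Total: 37674.8 km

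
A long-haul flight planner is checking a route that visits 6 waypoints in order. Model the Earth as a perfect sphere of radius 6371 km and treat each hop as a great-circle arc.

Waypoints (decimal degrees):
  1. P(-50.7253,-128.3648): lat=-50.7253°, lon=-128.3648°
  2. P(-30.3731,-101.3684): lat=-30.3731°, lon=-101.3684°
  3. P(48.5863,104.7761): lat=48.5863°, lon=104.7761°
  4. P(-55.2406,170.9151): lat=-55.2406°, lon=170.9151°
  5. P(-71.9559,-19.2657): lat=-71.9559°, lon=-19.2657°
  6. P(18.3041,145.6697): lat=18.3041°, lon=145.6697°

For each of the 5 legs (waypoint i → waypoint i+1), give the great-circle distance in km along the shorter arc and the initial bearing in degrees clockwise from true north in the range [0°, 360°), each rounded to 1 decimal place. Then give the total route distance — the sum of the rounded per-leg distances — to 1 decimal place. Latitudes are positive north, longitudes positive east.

Leg 1: φ1=-0.8853235, φ2=-0.5301106, Δφ=0.3552129, Δλ=0.4711761 rad; a=sin²(Δφ/2)+cosφ1·cosφ2·sin²(Δλ/2)=0.0609696560; c=2·atan2(√a, √(1-a))=0.499001798; dist=6371·c=3179.140 ≈ 3179.1 km; running total=3179.1 km
Leg 1 bearing: y=sinΔλ·cosφ2=0.39163253, x=cosφ1·sinφ2-sinφ1·cosφ2·cosΔλ=0.27501526; θ=atan2(y, x)=54.9224° ≈ 54.9°
Leg 2: φ1=-0.5301106, φ2=0.8479909, Δφ=1.3781015, Δλ=3.5979003 rad; a=sin²(Δφ/2)+cosφ1·cosφ2·sin²(Δλ/2)=0.9457545078; c=2·atan2(√a, √(1-a))=2.671461793; dist=6371·c=17019.883 ≈ 17019.9 km; running total=20199.0 km
Leg 2 bearing: y=sinΔλ·cosφ2=-0.29147718, x=cosφ1·sinφ2-sinφ1·cosφ2·cosΔλ=0.34677476; θ=atan2(y, x)=-40.0483° <0 so +360° → 319.9517° ≈ 320.0°
Leg 3: φ1=0.8479909, φ2=-0.9641304, Δφ=-1.8121213, Δλ=1.1543433 rad; a=sin²(Δφ/2)+cosφ1·cosφ2·sin²(Δλ/2)=0.7317836142; c=2·atan2(√a, √(1-a))=2.052813242; dist=6371·c=13078.473 ≈ 13078.5 km; running total=33277.5 km
Leg 3 bearing: y=sinΔλ·cosφ2=0.52140213, x=cosφ1·sinφ2-sinφ1·cosφ2·cosΔλ=-0.71641136; θ=atan2(y, x)=143.9530° ≈ 144.0°
Leg 4: φ1=-0.9641304, φ2=-1.2558674, Δφ=-0.2917370, Δλ=-3.3192811 rad; a=sin²(Δφ/2)+cosφ1·cosφ2·sin²(Δλ/2)=0.1963344976; c=2·atan2(√a, √(1-a))=0.918099623; dist=6371·c=5849.213 ≈ 5849.2 km; running total=39126.7 km
Leg 4 bearing: y=sinΔλ·cosφ2=0.05474965, x=cosφ1·sinφ2-sinφ1·cosφ2·cosΔλ=-0.79256011; θ=atan2(y, x)=176.0483° ≈ 176.0°
Leg 5: φ1=-1.2558674, φ2=0.3194668, Δφ=1.5753342, Δλ=2.8786658 rad; a=sin²(Δφ/2)+cosφ1·cosφ2·sin²(Δλ/2)=0.7912922717; c=2·atan2(√a, √(1-a))=2.192701326; dist=6371·c=13969.700 ≈ 13969.7 km; running total=53096.4 km
Leg 5 bearing: y=sinΔλ·cosφ2=0.24675738, x=cosφ1·sinφ2-sinφ1·cosφ2·cosΔλ=-0.77440690; θ=atan2(y, x)=162.3260° ≈ 162.3°

Leg 1: dist=3179.1 km, bearing=54.9°
Leg 2: dist=17019.9 km, bearing=320.0°
Leg 3: dist=13078.5 km, bearing=144.0°
Leg 4: dist=5849.2 km, bearing=176.0°
Leg 5: dist=13969.7 km, bearing=162.3°
Total: 53096.4 km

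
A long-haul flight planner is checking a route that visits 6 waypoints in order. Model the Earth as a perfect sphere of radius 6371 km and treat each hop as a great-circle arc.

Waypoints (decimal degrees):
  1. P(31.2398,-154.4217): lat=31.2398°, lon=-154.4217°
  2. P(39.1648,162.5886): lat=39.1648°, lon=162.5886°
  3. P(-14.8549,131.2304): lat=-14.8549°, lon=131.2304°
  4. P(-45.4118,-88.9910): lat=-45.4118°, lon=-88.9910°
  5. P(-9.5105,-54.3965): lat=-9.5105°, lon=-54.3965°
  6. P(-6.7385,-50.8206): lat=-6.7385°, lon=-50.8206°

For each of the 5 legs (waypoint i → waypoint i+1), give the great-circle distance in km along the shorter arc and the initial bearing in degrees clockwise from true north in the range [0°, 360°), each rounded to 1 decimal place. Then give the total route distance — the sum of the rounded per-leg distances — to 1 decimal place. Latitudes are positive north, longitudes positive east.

Leg 1: φ1=0.5452374, φ2=0.6835547, Δφ=0.1383173, Δλ=5.5328735 rad; a=sin²(Δφ/2)+cosφ1·cosφ2·sin²(Δλ/2)=0.0937791849; c=2·atan2(√a, √(1-a))=0.622468608; dist=6371·c=3965.748 ≈ 3965.7 km; running total=3965.7 km
Leg 1 bearing: y=sinΔλ·cosφ2=-0.52867364, x=cosφ1·sinφ2-sinφ1·cosφ2·cosΔλ=0.24585114; θ=atan2(y, x)=-65.0600° <0 so +360° → 294.9400° ≈ 294.9°
Leg 2: φ1=0.6835547, φ2=-0.2592669, Δφ=-0.9428216, Δλ=-0.5473038 rad; a=sin²(Δφ/2)+cosφ1·cosφ2·sin²(Δλ/2)=0.2609800826; c=2·atan2(√a, √(1-a))=1.072374648; dist=6371·c=6832.099 ≈ 6832.1 km; running total=10797.8 km
Leg 2 bearing: y=sinΔλ·cosφ2=-0.50299451, x=cosφ1·sinφ2-sinφ1·cosφ2·cosΔλ=-0.72005169; θ=atan2(y, x)=-145.0636° <0 so +360° → 214.9364° ≈ 214.9°
Leg 3: φ1=-0.2592669, φ2=-0.7925854, Δφ=-0.5333185, Δλ=-3.8435885 rad; a=sin²(Δφ/2)+cosφ1·cosφ2·sin²(Δλ/2)=0.6677625034; c=2·atan2(√a, √(1-a))=1.912958815; dist=6371·c=12187.461 ≈ 12187.5 km; running total=22985.3 km
Leg 3 bearing: y=sinΔλ·cosφ2=0.45331566, x=cosφ1·sinφ2-sinφ1·cosφ2·cosΔλ=-0.82578925; θ=atan2(y, x)=151.2355° ≈ 151.2°
Leg 4: φ1=-0.7925854, φ2=-0.1659895, Δφ=0.6265959, Δλ=0.6037879 rad; a=sin²(Δφ/2)+cosφ1·cosφ2·sin²(Δλ/2)=0.1561933994; c=2·atan2(√a, √(1-a))=0.812599665; dist=6371·c=5177.072 ≈ 5177.1 km; running total=28162.4 km
Leg 4 bearing: y=sinΔλ·cosφ2=0.55996099, x=cosφ1·sinφ2-sinφ1·cosφ2·cosΔλ=0.46220317; θ=atan2(y, x)=50.4630° ≈ 50.5°
Leg 5: φ1=-0.1659895, φ2=-0.1176090, Δφ=0.0483805, Δλ=0.0624112 rad; a=sin²(Δφ/2)+cosφ1·cosφ2·sin²(Δλ/2)=0.0015385167; c=2·atan2(√a, √(1-a))=0.078467989; dist=6371·c=499.920 ≈ 499.9 km; running total=28662.3 km
Leg 5 bearing: y=sinΔλ·cosφ2=0.06193986, x=cosφ1·sinφ2-sinφ1·cosφ2·cosΔλ=0.04804219; θ=atan2(y, x)=52.2019° ≈ 52.2°

Leg 1: dist=3965.7 km, bearing=294.9°
Leg 2: dist=6832.1 km, bearing=214.9°
Leg 3: dist=12187.5 km, bearing=151.2°
Leg 4: dist=5177.1 km, bearing=50.5°
Leg 5: dist=499.9 km, bearing=52.2°
Total: 28662.3 km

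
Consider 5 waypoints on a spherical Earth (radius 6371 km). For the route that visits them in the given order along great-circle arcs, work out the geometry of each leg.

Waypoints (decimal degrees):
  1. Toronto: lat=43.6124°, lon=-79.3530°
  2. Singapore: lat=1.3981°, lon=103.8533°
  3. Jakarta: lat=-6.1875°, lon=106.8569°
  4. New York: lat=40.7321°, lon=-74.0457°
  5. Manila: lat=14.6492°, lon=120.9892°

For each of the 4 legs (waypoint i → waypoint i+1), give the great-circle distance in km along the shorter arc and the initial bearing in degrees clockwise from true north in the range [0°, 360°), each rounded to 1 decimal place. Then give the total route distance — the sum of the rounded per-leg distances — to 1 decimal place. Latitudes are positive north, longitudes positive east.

Leg 1: φ1=0.7611800, φ2=0.0244014, Δφ=-0.7367785, Δλ=3.1975531 rad; a=sin²(Δφ/2)+cosφ1·cosφ2·sin²(Δλ/2)=0.8529220762; c=2·atan2(√a, √(1-a))=2.354410454; dist=6371·c=14999.949 ≈ 14999.9 km; running total=14999.9 km
Leg 1 bearing: y=sinΔλ·cosφ2=-0.05591464, x=cosφ1·sinφ2-sinφ1·cosφ2·cosΔλ=0.70615691; θ=atan2(y, x)=-4.5273° <0 so +360° → 355.4727° ≈ 355.5°
Leg 2: φ1=0.0244014, φ2=-0.1079922, Δφ=-0.1323937, Δλ=0.0524227 rad; a=sin²(Δφ/2)+cosφ1·cosφ2·sin²(Δλ/2)=0.0050582988; c=2·atan2(√a, √(1-a))=0.142363628; dist=6371·c=906.999 ≈ 907.0 km; running total=15906.9 km
Leg 2 bearing: y=sinΔλ·cosφ2=0.05209345, x=cosφ1·sinφ2-sinφ1·cosφ2·cosΔλ=-0.13197394; θ=atan2(y, x)=158.4596° ≈ 158.5°
Leg 3: φ1=-0.1079922, φ2=0.7109093, Δφ=0.8189015, Δλ=-3.1573460 rad; a=sin²(Δφ/2)+cosφ1·cosφ2·sin²(Δλ/2)=0.9117957808; c=2·atan2(√a, √(1-a))=2.538510816; dist=6371·c=16172.852 ≈ 16172.9 km; running total=32079.8 km
Leg 3 bearing: y=sinΔλ·cosφ2=0.01193690, x=cosφ1·sinφ2-sinφ1·cosφ2·cosΔλ=0.56705771; θ=atan2(y, x)=1.2059° ≈ 1.2°
Leg 4: φ1=0.7109093, φ2=0.2556768, Δφ=-0.4552325, Δλ=3.4040012 rad; a=sin²(Δφ/2)+cosφ1·cosφ2·sin²(Δλ/2)=0.7715078329; c=2·atan2(√a, √(1-a))=2.144820548; dist=6371·c=13664.652 ≈ 13664.7 km; running total=45744.5 km
Leg 4 bearing: y=sinΔλ·cosφ2=-0.25097464, x=cosφ1·sinφ2-sinφ1·cosφ2·cosΔλ=0.80133995; θ=atan2(y, x)=-17.3902° <0 so +360° → 342.6098° ≈ 342.6°

Leg 1: dist=14999.9 km, bearing=355.5°
Leg 2: dist=907.0 km, bearing=158.5°
Leg 3: dist=16172.9 km, bearing=1.2°
Leg 4: dist=13664.7 km, bearing=342.6°
Total: 45744.5 km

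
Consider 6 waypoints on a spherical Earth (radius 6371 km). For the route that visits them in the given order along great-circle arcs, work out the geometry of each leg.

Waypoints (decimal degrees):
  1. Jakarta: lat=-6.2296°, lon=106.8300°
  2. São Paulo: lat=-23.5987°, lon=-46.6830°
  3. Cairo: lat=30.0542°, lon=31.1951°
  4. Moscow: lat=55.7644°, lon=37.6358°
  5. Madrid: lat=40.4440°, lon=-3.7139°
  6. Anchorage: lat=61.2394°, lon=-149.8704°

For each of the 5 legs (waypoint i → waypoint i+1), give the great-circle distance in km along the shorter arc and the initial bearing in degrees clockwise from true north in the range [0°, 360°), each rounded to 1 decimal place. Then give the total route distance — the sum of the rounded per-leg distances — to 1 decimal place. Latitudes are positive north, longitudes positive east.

Leg 1: dist=15625.7 km, bearing=220.0°
Leg 2: dist=10223.8 km, bearing=57.9°
Leg 3: dist=2903.7 km, bearing=8.2°
Leg 4: dist=3440.2 km, bearing=257.9°
Leg 5: dist=8301.8 km, bearing=343.9°
Total: 40495.2 km

Leg 1: φ1=-0.1087270, φ2=-0.4118750, Δφ=-0.3031480, Δλ=-2.6793073 rad; a=sin²(Δφ/2)+cosφ1·cosφ2·sin²(Δλ/2)=0.8859507087; c=2·atan2(√a, √(1-a))=2.452622934; dist=6371·c=15625.661 ≈ 15625.7 km; running total=15625.7 km
Leg 1 bearing: y=sinΔλ·cosφ2=-0.40869702, x=cosφ1·sinφ2-sinφ1·cosφ2·cosΔλ=-0.48696504; θ=atan2(y, x)=-139.9941° <0 so +360° → 220.0059° ≈ 220.0°
Leg 2: φ1=-0.4118750, φ2=0.5245447, Δφ=0.9364198, Δλ=1.3592293 rad; a=sin²(Δφ/2)+cosφ1·cosφ2·sin²(Δλ/2)=0.5169664710; c=2·atan2(√a, √(1-a))=1.604735784; dist=6371·c=10223.772 ≈ 10223.8 km; running total=25849.5 km
Leg 2 bearing: y=sinΔλ·cosφ2=0.84625286, x=cosφ1·sinφ2-sinφ1·cosφ2·cosΔλ=0.53169978; θ=atan2(y, x)=57.8589° ≈ 57.9°
Leg 3: φ1=0.5245447, φ2=0.9732724, Δφ=0.4487276, Δλ=0.1124114 rad; a=sin²(Δφ/2)+cosφ1·cosφ2·sin²(Δλ/2)=0.0510368154; c=2·atan2(√a, √(1-a))=0.455760928; dist=6371·c=2903.653 ≈ 2903.7 km; running total=28753.2 km
Leg 3 bearing: y=sinΔλ·cosφ2=0.06310924, x=cosφ1·sinφ2-sinφ1·cosφ2·cosΔλ=0.43559782; θ=atan2(y, x)=8.2436° ≈ 8.2°
Leg 4: φ1=0.9732724, φ2=0.7058810, Δφ=-0.2673914, Δλ=-0.7216884 rad; a=sin²(Δφ/2)+cosφ1·cosφ2·sin²(Δλ/2)=0.0711401876; c=2·atan2(√a, √(1-a))=0.539978715; dist=6371·c=3440.204 ≈ 3440.2 km; running total=32193.4 km
Leg 4 bearing: y=sinΔλ·cosφ2=-0.50278367, x=cosφ1·sinφ2-sinφ1·cosφ2·cosΔλ=-0.10735749; θ=atan2(y, x)=-102.0531° <0 so +360° → 257.9469° ≈ 257.9°
Leg 5: φ1=0.7058810, φ2=1.0688292, Δφ=0.3629482, Δλ=-2.5509121 rad; a=sin²(Δφ/2)+cosφ1·cosφ2·sin²(Δλ/2)=0.3677261818; c=2·atan2(√a, √(1-a))=1.303061510; dist=6371·c=8301.805 ≈ 8301.8 km; running total=40495.2 km
Leg 5 bearing: y=sinΔλ·cosφ2=-0.26796565, x=cosφ1·sinφ2-sinφ1·cosφ2·cosΔλ=0.92639568; θ=atan2(y, x)=-16.1328° <0 so +360° → 343.8672° ≈ 343.9°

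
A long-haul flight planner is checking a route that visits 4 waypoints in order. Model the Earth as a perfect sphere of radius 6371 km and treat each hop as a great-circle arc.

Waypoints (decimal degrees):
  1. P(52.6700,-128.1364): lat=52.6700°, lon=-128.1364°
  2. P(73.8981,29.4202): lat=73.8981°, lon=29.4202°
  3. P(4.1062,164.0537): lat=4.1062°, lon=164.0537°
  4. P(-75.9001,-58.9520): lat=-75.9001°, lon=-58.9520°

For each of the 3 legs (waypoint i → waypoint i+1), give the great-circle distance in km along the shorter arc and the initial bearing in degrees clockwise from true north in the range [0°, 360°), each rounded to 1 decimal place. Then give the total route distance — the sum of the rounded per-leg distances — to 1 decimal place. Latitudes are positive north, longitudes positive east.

Leg 1: dist=5839.7 km, bearing=7.7°
Leg 2: dist=10809.6 km, bearing=45.7°
Leg 3: dist=11598.6 km, bearing=170.1°
Total: 28247.9 km

Leg 1: φ1=0.9192649, φ2=1.2897652, Δφ=0.3705002, Δλ=2.7498814 rad; a=sin²(Δφ/2)+cosφ1·cosφ2·sin²(Δλ/2)=0.1957417166; c=2·atan2(√a, √(1-a))=0.916606463; dist=6371·c=5839.700 ≈ 5839.7 km; running total=5839.7 km
Leg 1 bearing: y=sinΔλ·cosφ2=0.10588274, x=cosφ1·sinφ2-sinφ1·cosφ2·cosΔλ=0.78644544; θ=atan2(y, x)=7.6679° ≈ 7.7°
Leg 2: φ1=1.2897652, φ2=0.0716667, Δφ=-1.2180984, Δλ=2.3497979 rad; a=sin²(Δφ/2)+cosφ1·cosφ2·sin²(Δλ/2)=0.5627793249; c=2·atan2(√a, √(1-a))=1.696687244; dist=6371·c=10809.594 ≈ 10809.6 km; running total=16649.3 km
Leg 2 bearing: y=sinΔλ·cosφ2=0.70978870, x=cosφ1·sinφ2-sinφ1·cosφ2·cosΔλ=0.69313421; θ=atan2(y, x)=45.6801° ≈ 45.7°
Leg 3: φ1=0.0716667, φ2=-1.3247066, Δφ=-1.3963734, Δλ=-3.8921837 rad; a=sin²(Δφ/2)+cosφ1·cosφ2·sin²(Δλ/2)=0.6235708745; c=2·atan2(√a, √(1-a))=1.820525713; dist=6371·c=11598.569 ≈ 11598.6 km; running total=28247.9 km
Leg 3 bearing: y=sinΔλ·cosφ2=0.16616161, x=cosφ1·sinφ2-sinφ1·cosφ2·cosΔλ=-0.95462625; θ=atan2(y, x)=170.1261° ≈ 170.1°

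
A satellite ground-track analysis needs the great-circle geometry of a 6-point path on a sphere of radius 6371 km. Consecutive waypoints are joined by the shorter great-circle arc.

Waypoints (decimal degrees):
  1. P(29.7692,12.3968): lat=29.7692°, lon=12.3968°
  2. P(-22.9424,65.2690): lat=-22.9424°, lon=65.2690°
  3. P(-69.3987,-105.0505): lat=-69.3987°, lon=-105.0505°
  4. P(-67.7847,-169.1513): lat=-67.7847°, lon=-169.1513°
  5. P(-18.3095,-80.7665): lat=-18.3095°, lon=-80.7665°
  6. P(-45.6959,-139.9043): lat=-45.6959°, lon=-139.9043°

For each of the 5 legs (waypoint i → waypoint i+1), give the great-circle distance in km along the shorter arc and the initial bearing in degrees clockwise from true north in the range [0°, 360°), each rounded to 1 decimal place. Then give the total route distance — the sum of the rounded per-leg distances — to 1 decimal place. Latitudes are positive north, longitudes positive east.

Leg 1: φ1=0.5195706, φ2=-0.4004204, Δφ=-0.9199910, Δλ=0.9227940 rad; a=sin²(Δφ/2)+cosφ1·cosφ2·sin²(Δλ/2)=0.3555232390; c=2·atan2(√a, √(1-a))=1.277662776; dist=6371·c=8139.990 ≈ 8140.0 km; running total=8140.0 km
Leg 1 bearing: y=sinΔλ·cosφ2=0.73422319, x=cosφ1·sinφ2-sinφ1·cosφ2·cosΔλ=-0.61434695; θ=atan2(y, x)=129.9203° ≈ 129.9°
Leg 2: φ1=-0.4004204, φ2=-1.2112358, Δφ=-0.8108154, Δλ=-2.9726361 rad; a=sin²(Δφ/2)+cosφ1·cosφ2·sin²(Δλ/2)=0.4772687648; c=2·atan2(√a, √(1-a))=1.525318181; dist=6371·c=9717.802 ≈ 9717.8 km; running total=17857.8 km
Leg 2 bearing: y=sinΔλ·cosφ2=-0.05916712, x=cosφ1·sinφ2-sinφ1·cosφ2·cosΔλ=-0.99721232; θ=atan2(y, x)=-176.6045° <0 so +360° → 183.3955° ≈ 183.4°
Leg 3: φ1=-1.2112358, φ2=-1.1830662, Δφ=0.0281696, Δλ=-1.1187700 rad; a=sin²(Δφ/2)+cosφ1·cosφ2·sin²(Δλ/2)=0.0376617806; c=2·atan2(√a, √(1-a))=0.390611403; dist=6371·c=2488.585 ≈ 2488.6 km; running total=20346.4 km
Leg 3 bearing: y=sinΔλ·cosφ2=-0.34011432, x=cosφ1·sinφ2-sinφ1·cosφ2·cosΔλ=-0.17115996; θ=atan2(y, x)=-116.7135° <0 so +360° → 243.2865° ≈ 243.3°
Leg 4: φ1=-1.1830662, φ2=-0.3195611, Δφ=0.8635051, Δλ=1.5426058 rad; a=sin²(Δφ/2)+cosφ1·cosφ2·sin²(Δλ/2)=0.3495260067; c=2·atan2(√a, √(1-a))=1.265109757; dist=6371·c=8060.014 ≈ 8060.0 km; running total=28406.4 km
Leg 4 bearing: y=sinΔλ·cosφ2=0.94899619, x=cosφ1·sinφ2-sinφ1·cosφ2·cosΔλ=-0.09400287; θ=atan2(y, x)=95.6570° ≈ 95.7°
Leg 5: φ1=-0.3195611, φ2=-0.7975439, Δφ=-0.4779829, Δλ=-1.0321493 rad; a=sin²(Δφ/2)+cosφ1·cosφ2·sin²(Δλ/2)=0.2175121691; c=2·atan2(√a, √(1-a))=0.970392571; dist=6371·c=6182.371 ≈ 6182.4 km; running total=34588.8 km
Leg 5 bearing: y=sinΔλ·cosφ2=-0.59956610, x=cosφ1·sinφ2-sinφ1·cosφ2·cosΔλ=-0.56685359; θ=atan2(y, x)=-133.3935° <0 so +360° → 226.6065° ≈ 226.6°

Leg 1: dist=8140.0 km, bearing=129.9°
Leg 2: dist=9717.8 km, bearing=183.4°
Leg 3: dist=2488.6 km, bearing=243.3°
Leg 4: dist=8060.0 km, bearing=95.7°
Leg 5: dist=6182.4 km, bearing=226.6°
Total: 34588.8 km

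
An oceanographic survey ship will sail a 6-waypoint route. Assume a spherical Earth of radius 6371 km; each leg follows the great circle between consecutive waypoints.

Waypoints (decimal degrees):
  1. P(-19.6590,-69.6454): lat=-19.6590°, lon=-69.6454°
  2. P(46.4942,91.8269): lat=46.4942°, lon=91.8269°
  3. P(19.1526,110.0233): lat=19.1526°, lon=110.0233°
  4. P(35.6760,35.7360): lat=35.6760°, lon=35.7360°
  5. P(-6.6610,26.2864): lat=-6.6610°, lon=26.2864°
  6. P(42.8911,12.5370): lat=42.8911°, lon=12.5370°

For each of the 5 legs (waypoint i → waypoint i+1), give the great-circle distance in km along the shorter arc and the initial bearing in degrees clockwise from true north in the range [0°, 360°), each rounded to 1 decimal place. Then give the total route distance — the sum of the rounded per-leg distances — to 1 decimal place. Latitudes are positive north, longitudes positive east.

Leg 1: dist=16587.1 km, bearing=25.3°
Leg 2: dist=3464.4 km, bearing=145.2°
Leg 3: dist=7391.7 km, bearing=301.5°
Leg 4: dist=4810.3 km, bearing=193.8°
Leg 5: dist=5682.5 km, bearing=347.1°
Total: 37936.0 km

Leg 1: φ1=-0.3431143, φ2=0.8114769, Δφ=1.1545912, Δλ=2.8182233 rad; a=sin²(Δφ/2)+cosφ1·cosφ2·sin²(Δλ/2)=0.9293536616; c=2·atan2(√a, √(1-a))=2.603538181; dist=6371·c=16587.142 ≈ 16587.1 km; running total=16587.1 km
Leg 1 bearing: y=sinΔλ·cosφ2=0.21875701, x=cosφ1·sinφ2-sinφ1·cosφ2·cosΔλ=0.46342972; θ=atan2(y, x)=25.2691° ≈ 25.3°
Leg 2: φ1=0.8114769, φ2=0.3342759, Δφ=-0.4772009, Δλ=0.3175871 rad; a=sin²(Δφ/2)+cosφ1·cosφ2·sin²(Δλ/2)=0.0721187662; c=2·atan2(√a, √(1-a))=0.543773538; dist=6371·c=3464.381 ≈ 3464.4 km; running total=20051.5 km
Leg 2 bearing: y=sinΔλ·cosφ2=0.29499021, x=cosφ1·sinφ2-sinφ1·cosφ2·cosΔλ=-0.42503103; θ=atan2(y, x)=145.2377° ≈ 145.2°
Leg 3: φ1=0.3342759, φ2=0.6226637, Δφ=0.2883877, Δλ=-1.2965580 rad; a=sin²(Δφ/2)+cosφ1·cosφ2·sin²(Δλ/2)=0.3004237818; c=2·atan2(√a, √(1-a))=1.160204062; dist=6371·c=7391.660 ≈ 7391.7 km; running total=27443.2 km
Leg 3 bearing: y=sinΔλ·cosφ2=-0.78197261, x=cosφ1·sinφ2-sinφ1·cosφ2·cosΔλ=0.47874437; θ=atan2(y, x)=-58.5239° <0 so +360° → 301.4761° ≈ 301.5°
Leg 4: φ1=0.6226637, φ2=-0.1162564, Δφ=-0.7389200, Δλ=-0.1649266 rad; a=sin²(Δφ/2)+cosφ1·cosφ2·sin²(Δλ/2)=0.1358761133; c=2·atan2(√a, √(1-a))=0.755034685; dist=6371·c=4810.326 ≈ 4810.3 km; running total=32253.5 km
Leg 4 bearing: y=sinΔλ·cosφ2=-0.16307172, x=cosφ1·sinφ2-sinφ1·cosφ2·cosΔλ=-0.66562962; θ=atan2(y, x)=-166.2343° <0 so +360° → 193.7657° ≈ 193.8°
Leg 5: φ1=-0.1162564, φ2=0.7485909, Δφ=0.8648473, Δλ=-0.2399723 rad; a=sin²(Δφ/2)+cosφ1·cosφ2·sin²(Δλ/2)=0.1860481620; c=2·atan2(√a, √(1-a))=0.891939548; dist=6371·c=5682.547 ≈ 5682.5 km; running total=37936.0 km
Leg 5 bearing: y=sinΔλ·cosφ2=-0.17413279, x=cosφ1·sinφ2-sinφ1·cosφ2·cosΔλ=0.75856097; θ=atan2(y, x)=-12.9286° <0 so +360° → 347.0714° ≈ 347.1°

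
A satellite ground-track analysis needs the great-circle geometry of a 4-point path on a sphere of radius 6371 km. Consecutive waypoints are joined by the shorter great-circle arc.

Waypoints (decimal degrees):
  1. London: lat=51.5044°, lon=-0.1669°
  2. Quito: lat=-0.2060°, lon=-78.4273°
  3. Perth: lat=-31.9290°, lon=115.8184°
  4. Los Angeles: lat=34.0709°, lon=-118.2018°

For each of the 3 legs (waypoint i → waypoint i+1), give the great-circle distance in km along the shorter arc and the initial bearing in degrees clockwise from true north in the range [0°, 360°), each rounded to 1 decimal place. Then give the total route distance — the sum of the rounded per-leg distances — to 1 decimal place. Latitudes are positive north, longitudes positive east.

Leg 1: dist=9216.6 km, bearing=260.6°
Leg 2: dist=16140.5 km, bearing=201.4°
Leg 3: dist=15031.2 km, bearing=72.0°
Total: 40388.3 km

Leg 1: φ1=0.8989214, φ2=-0.0035954, Δφ=-0.9025167, Δλ=-1.3659017 rad; a=sin²(Δφ/2)+cosφ1·cosφ2·sin²(Δλ/2)=0.4380838221; c=2·atan2(√a, √(1-a))=1.446645283; dist=6371·c=9216.577 ≈ 9216.6 km; running total=9216.6 km
Leg 1 bearing: y=sinΔλ·cosφ2=-0.97907609, x=cosφ1·sinφ2-sinφ1·cosφ2·cosΔλ=-0.16147927; θ=atan2(y, x)=-99.3655° <0 so +360° → 260.6345° ≈ 260.6°
Leg 2: φ1=-0.0035954, φ2=-0.5572662, Δφ=-0.5536708, Δλ=3.3902270 rad; a=sin²(Δφ/2)+cosφ1·cosφ2·sin²(Δλ/2)=0.9103495710; c=2·atan2(√a, √(1-a))=2.533429916; dist=6371·c=16140.482 ≈ 16140.5 km; running total=25357.1 km
Leg 2 bearing: y=sinΔλ·cosφ2=-0.20884958, x=cosφ1·sinφ2-sinφ1·cosφ2·cosΔλ=-0.53182213; θ=atan2(y, x)=-158.5598° <0 so +360° → 201.4402° ≈ 201.4°
Leg 3: φ1=-0.5572662, φ2=0.5946494, Δφ=1.1519156, Δλ=-4.0844230 rad; a=sin²(Δφ/2)+cosφ1·cosφ2·sin²(Δλ/2)=0.8546528313; c=2·atan2(√a, √(1-a))=2.359309033; dist=6371·c=15031.158 ≈ 15031.2 km; running total=40388.3 km
Leg 3 bearing: y=sinΔλ·cosφ2=0.67031677, x=cosφ1·sinφ2-sinφ1·cosφ2·cosΔλ=0.21808462; θ=atan2(y, x)=71.9779° ≈ 72.0°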